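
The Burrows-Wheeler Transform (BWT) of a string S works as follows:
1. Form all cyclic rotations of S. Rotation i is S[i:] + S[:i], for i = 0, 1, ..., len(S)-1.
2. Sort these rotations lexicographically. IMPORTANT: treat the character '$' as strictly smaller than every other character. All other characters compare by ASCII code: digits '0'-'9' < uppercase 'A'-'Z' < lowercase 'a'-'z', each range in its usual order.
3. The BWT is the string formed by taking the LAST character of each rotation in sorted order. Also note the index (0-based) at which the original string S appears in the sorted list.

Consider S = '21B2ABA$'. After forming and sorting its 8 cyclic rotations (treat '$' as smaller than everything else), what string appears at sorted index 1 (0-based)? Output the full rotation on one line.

All 8 rotations (rotation i = S[i:]+S[:i]):
  rot[0] = 21B2ABA$
  rot[1] = 1B2ABA$2
  rot[2] = B2ABA$21
  rot[3] = 2ABA$21B
  rot[4] = ABA$21B2
  rot[5] = BA$21B2A
  rot[6] = A$21B2AB
  rot[7] = $21B2ABA
Sorted (with $ < everything):
  sorted[0] = $21B2ABA
  sorted[1] = 1B2ABA$2
  sorted[2] = 21B2ABA$
  sorted[3] = 2ABA$21B
  sorted[4] = A$21B2AB
  sorted[5] = ABA$21B2
  sorted[6] = B2ABA$21
  sorted[7] = BA$21B2A
sorted[1] = 1B2ABA$2

Answer: 1B2ABA$2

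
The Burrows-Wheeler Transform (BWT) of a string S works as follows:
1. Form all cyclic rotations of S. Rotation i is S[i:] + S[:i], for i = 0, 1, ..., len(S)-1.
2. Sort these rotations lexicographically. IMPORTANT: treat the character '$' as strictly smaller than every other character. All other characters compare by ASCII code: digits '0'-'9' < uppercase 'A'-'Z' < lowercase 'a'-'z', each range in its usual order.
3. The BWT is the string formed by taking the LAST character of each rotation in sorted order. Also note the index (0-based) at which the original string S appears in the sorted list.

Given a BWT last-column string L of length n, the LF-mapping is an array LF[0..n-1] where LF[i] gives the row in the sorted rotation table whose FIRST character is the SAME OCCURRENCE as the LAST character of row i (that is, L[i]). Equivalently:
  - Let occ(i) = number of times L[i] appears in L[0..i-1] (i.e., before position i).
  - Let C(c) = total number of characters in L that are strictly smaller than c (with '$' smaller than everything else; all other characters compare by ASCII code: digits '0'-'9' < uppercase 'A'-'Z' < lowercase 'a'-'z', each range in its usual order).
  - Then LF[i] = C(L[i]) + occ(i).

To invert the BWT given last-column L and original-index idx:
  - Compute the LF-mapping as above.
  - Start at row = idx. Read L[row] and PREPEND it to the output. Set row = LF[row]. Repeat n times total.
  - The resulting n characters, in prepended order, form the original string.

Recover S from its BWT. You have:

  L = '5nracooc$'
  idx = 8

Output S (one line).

Answer: raccoon5$

Derivation:
LF mapping: 1 5 8 2 3 6 7 4 0
Walk LF starting at row 8, prepending L[row]:
  step 1: row=8, L[8]='$', prepend. Next row=LF[8]=0
  step 2: row=0, L[0]='5', prepend. Next row=LF[0]=1
  step 3: row=1, L[1]='n', prepend. Next row=LF[1]=5
  step 4: row=5, L[5]='o', prepend. Next row=LF[5]=6
  step 5: row=6, L[6]='o', prepend. Next row=LF[6]=7
  step 6: row=7, L[7]='c', prepend. Next row=LF[7]=4
  step 7: row=4, L[4]='c', prepend. Next row=LF[4]=3
  step 8: row=3, L[3]='a', prepend. Next row=LF[3]=2
  step 9: row=2, L[2]='r', prepend. Next row=LF[2]=8
Reversed output: raccoon5$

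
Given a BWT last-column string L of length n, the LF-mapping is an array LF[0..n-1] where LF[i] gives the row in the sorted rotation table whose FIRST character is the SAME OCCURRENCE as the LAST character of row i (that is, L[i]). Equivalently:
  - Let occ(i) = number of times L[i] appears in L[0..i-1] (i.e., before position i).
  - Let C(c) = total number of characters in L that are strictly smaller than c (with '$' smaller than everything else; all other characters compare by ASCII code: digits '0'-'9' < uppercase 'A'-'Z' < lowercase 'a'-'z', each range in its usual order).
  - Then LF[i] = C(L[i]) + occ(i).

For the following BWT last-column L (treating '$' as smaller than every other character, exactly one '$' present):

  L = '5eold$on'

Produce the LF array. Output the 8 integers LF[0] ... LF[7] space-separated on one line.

Answer: 1 3 6 4 2 0 7 5

Derivation:
Char counts: '$':1, '5':1, 'd':1, 'e':1, 'l':1, 'n':1, 'o':2
C (first-col start): C('$')=0, C('5')=1, C('d')=2, C('e')=3, C('l')=4, C('n')=5, C('o')=6
L[0]='5': occ=0, LF[0]=C('5')+0=1+0=1
L[1]='e': occ=0, LF[1]=C('e')+0=3+0=3
L[2]='o': occ=0, LF[2]=C('o')+0=6+0=6
L[3]='l': occ=0, LF[3]=C('l')+0=4+0=4
L[4]='d': occ=0, LF[4]=C('d')+0=2+0=2
L[5]='$': occ=0, LF[5]=C('$')+0=0+0=0
L[6]='o': occ=1, LF[6]=C('o')+1=6+1=7
L[7]='n': occ=0, LF[7]=C('n')+0=5+0=5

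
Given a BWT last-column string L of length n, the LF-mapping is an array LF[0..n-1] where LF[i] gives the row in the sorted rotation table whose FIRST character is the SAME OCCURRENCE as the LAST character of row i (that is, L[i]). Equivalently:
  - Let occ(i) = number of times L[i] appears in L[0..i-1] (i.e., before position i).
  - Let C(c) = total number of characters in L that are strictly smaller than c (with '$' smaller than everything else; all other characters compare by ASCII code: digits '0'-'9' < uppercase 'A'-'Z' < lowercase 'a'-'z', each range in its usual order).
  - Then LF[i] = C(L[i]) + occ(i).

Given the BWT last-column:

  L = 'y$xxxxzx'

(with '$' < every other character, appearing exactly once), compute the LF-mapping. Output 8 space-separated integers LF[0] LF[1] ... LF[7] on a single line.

Char counts: '$':1, 'x':5, 'y':1, 'z':1
C (first-col start): C('$')=0, C('x')=1, C('y')=6, C('z')=7
L[0]='y': occ=0, LF[0]=C('y')+0=6+0=6
L[1]='$': occ=0, LF[1]=C('$')+0=0+0=0
L[2]='x': occ=0, LF[2]=C('x')+0=1+0=1
L[3]='x': occ=1, LF[3]=C('x')+1=1+1=2
L[4]='x': occ=2, LF[4]=C('x')+2=1+2=3
L[5]='x': occ=3, LF[5]=C('x')+3=1+3=4
L[6]='z': occ=0, LF[6]=C('z')+0=7+0=7
L[7]='x': occ=4, LF[7]=C('x')+4=1+4=5

Answer: 6 0 1 2 3 4 7 5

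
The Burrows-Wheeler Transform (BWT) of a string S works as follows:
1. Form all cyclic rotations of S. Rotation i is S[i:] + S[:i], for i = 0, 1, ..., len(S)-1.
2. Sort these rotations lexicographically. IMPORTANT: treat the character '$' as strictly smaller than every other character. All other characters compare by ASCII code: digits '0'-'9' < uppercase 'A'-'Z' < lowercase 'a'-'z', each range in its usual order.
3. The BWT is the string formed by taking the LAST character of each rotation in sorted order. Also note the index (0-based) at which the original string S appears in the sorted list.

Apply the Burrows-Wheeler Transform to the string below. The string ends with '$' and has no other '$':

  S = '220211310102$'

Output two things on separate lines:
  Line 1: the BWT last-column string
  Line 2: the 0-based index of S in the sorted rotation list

All 13 rotations (rotation i = S[i:]+S[:i]):
  rot[0] = 220211310102$
  rot[1] = 20211310102$2
  rot[2] = 0211310102$22
  rot[3] = 211310102$220
  rot[4] = 11310102$2202
  rot[5] = 1310102$22021
  rot[6] = 310102$220211
  rot[7] = 10102$2202113
  rot[8] = 0102$22021131
  rot[9] = 102$220211310
  rot[10] = 02$2202113101
  rot[11] = 2$22021131010
  rot[12] = $220211310102
Sorted (with $ < everything):
  sorted[0] = $220211310102  (last char: '2')
  sorted[1] = 0102$22021131  (last char: '1')
  sorted[2] = 02$2202113101  (last char: '1')
  sorted[3] = 0211310102$22  (last char: '2')
  sorted[4] = 10102$2202113  (last char: '3')
  sorted[5] = 102$220211310  (last char: '0')
  sorted[6] = 11310102$2202  (last char: '2')
  sorted[7] = 1310102$22021  (last char: '1')
  sorted[8] = 2$22021131010  (last char: '0')
  sorted[9] = 20211310102$2  (last char: '2')
  sorted[10] = 211310102$220  (last char: '0')
  sorted[11] = 220211310102$  (last char: '$')
  sorted[12] = 310102$220211  (last char: '1')
Last column: 21123021020$1
Original string S is at sorted index 11

Answer: 21123021020$1
11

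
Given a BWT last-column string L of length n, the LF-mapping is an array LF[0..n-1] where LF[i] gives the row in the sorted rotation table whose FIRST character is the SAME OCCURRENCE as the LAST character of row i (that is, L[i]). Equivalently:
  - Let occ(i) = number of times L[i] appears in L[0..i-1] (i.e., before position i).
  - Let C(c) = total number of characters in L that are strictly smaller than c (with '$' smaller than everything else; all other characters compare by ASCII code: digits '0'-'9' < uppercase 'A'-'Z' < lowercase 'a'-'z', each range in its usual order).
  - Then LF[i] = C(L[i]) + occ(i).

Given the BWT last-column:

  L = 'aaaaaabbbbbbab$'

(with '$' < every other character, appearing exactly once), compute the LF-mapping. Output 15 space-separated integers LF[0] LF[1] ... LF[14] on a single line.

Answer: 1 2 3 4 5 6 8 9 10 11 12 13 7 14 0

Derivation:
Char counts: '$':1, 'a':7, 'b':7
C (first-col start): C('$')=0, C('a')=1, C('b')=8
L[0]='a': occ=0, LF[0]=C('a')+0=1+0=1
L[1]='a': occ=1, LF[1]=C('a')+1=1+1=2
L[2]='a': occ=2, LF[2]=C('a')+2=1+2=3
L[3]='a': occ=3, LF[3]=C('a')+3=1+3=4
L[4]='a': occ=4, LF[4]=C('a')+4=1+4=5
L[5]='a': occ=5, LF[5]=C('a')+5=1+5=6
L[6]='b': occ=0, LF[6]=C('b')+0=8+0=8
L[7]='b': occ=1, LF[7]=C('b')+1=8+1=9
L[8]='b': occ=2, LF[8]=C('b')+2=8+2=10
L[9]='b': occ=3, LF[9]=C('b')+3=8+3=11
L[10]='b': occ=4, LF[10]=C('b')+4=8+4=12
L[11]='b': occ=5, LF[11]=C('b')+5=8+5=13
L[12]='a': occ=6, LF[12]=C('a')+6=1+6=7
L[13]='b': occ=6, LF[13]=C('b')+6=8+6=14
L[14]='$': occ=0, LF[14]=C('$')+0=0+0=0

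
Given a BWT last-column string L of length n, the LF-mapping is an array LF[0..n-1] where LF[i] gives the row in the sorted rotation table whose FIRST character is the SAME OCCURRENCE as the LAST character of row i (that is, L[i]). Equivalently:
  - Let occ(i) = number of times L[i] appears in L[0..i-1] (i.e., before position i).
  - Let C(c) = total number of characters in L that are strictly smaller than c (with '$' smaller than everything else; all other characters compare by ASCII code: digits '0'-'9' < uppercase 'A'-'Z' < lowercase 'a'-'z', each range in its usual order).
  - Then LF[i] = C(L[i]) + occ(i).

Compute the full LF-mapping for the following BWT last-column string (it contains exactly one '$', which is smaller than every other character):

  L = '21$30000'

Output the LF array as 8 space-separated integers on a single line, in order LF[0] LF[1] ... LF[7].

Char counts: '$':1, '0':4, '1':1, '2':1, '3':1
C (first-col start): C('$')=0, C('0')=1, C('1')=5, C('2')=6, C('3')=7
L[0]='2': occ=0, LF[0]=C('2')+0=6+0=6
L[1]='1': occ=0, LF[1]=C('1')+0=5+0=5
L[2]='$': occ=0, LF[2]=C('$')+0=0+0=0
L[3]='3': occ=0, LF[3]=C('3')+0=7+0=7
L[4]='0': occ=0, LF[4]=C('0')+0=1+0=1
L[5]='0': occ=1, LF[5]=C('0')+1=1+1=2
L[6]='0': occ=2, LF[6]=C('0')+2=1+2=3
L[7]='0': occ=3, LF[7]=C('0')+3=1+3=4

Answer: 6 5 0 7 1 2 3 4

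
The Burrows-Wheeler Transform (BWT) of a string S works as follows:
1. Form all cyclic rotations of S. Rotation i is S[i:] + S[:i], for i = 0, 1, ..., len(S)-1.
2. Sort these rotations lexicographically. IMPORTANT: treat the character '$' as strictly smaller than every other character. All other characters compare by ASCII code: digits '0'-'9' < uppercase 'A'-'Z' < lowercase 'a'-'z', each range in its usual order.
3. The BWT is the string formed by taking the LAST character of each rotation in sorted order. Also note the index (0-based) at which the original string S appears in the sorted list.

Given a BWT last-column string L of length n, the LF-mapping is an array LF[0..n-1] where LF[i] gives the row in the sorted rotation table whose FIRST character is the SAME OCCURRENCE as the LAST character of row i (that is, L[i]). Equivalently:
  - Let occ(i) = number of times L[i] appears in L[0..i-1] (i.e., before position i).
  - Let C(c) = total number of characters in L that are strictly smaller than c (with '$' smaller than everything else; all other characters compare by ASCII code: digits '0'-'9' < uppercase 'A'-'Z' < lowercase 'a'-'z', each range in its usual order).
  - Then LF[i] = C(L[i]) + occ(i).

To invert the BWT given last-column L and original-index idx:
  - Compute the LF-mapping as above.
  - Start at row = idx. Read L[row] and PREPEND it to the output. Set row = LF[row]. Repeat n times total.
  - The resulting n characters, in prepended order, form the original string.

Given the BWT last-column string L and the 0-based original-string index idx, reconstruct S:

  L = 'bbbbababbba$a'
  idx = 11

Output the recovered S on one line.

Answer: bbabbabaabbb$

Derivation:
LF mapping: 5 6 7 8 1 9 2 10 11 12 3 0 4
Walk LF starting at row 11, prepending L[row]:
  step 1: row=11, L[11]='$', prepend. Next row=LF[11]=0
  step 2: row=0, L[0]='b', prepend. Next row=LF[0]=5
  step 3: row=5, L[5]='b', prepend. Next row=LF[5]=9
  step 4: row=9, L[9]='b', prepend. Next row=LF[9]=12
  step 5: row=12, L[12]='a', prepend. Next row=LF[12]=4
  step 6: row=4, L[4]='a', prepend. Next row=LF[4]=1
  step 7: row=1, L[1]='b', prepend. Next row=LF[1]=6
  step 8: row=6, L[6]='a', prepend. Next row=LF[6]=2
  step 9: row=2, L[2]='b', prepend. Next row=LF[2]=7
  step 10: row=7, L[7]='b', prepend. Next row=LF[7]=10
  step 11: row=10, L[10]='a', prepend. Next row=LF[10]=3
  step 12: row=3, L[3]='b', prepend. Next row=LF[3]=8
  step 13: row=8, L[8]='b', prepend. Next row=LF[8]=11
Reversed output: bbabbabaabbb$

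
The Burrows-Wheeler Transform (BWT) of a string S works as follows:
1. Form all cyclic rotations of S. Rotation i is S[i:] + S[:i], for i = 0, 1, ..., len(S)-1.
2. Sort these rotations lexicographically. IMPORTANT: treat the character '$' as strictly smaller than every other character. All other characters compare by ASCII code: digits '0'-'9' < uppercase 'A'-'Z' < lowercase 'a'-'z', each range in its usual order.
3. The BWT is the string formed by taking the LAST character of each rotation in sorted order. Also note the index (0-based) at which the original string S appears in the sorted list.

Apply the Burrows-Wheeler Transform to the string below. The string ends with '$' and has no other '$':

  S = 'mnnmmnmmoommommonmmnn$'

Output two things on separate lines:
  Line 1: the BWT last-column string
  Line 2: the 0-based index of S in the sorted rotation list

All 22 rotations (rotation i = S[i:]+S[:i]):
  rot[0] = mnnmmnmmoommommonmmnn$
  rot[1] = nnmmnmmoommommonmmnn$m
  rot[2] = nmmnmmoommommonmmnn$mn
  rot[3] = mmnmmoommommonmmnn$mnn
  rot[4] = mnmmoommommonmmnn$mnnm
  rot[5] = nmmoommommonmmnn$mnnmm
  rot[6] = mmoommommonmmnn$mnnmmn
  rot[7] = moommommonmmnn$mnnmmnm
  rot[8] = oommommonmmnn$mnnmmnmm
  rot[9] = ommommonmmnn$mnnmmnmmo
  rot[10] = mmommonmmnn$mnnmmnmmoo
  rot[11] = mommonmmnn$mnnmmnmmoom
  rot[12] = ommonmmnn$mnnmmnmmoomm
  rot[13] = mmonmmnn$mnnmmnmmoommo
  rot[14] = monmmnn$mnnmmnmmoommom
  rot[15] = onmmnn$mnnmmnmmoommomm
  rot[16] = nmmnn$mnnmmnmmoommommo
  rot[17] = mmnn$mnnmmnmmoommommon
  rot[18] = mnn$mnnmmnmmoommommonm
  rot[19] = nn$mnnmmnmmoommommonmm
  rot[20] = n$mnnmmnmmoommommonmmn
  rot[21] = $mnnmmnmmoommommonmmnn
Sorted (with $ < everything):
  sorted[0] = $mnnmmnmmoommommonmmnn  (last char: 'n')
  sorted[1] = mmnmmoommommonmmnn$mnn  (last char: 'n')
  sorted[2] = mmnn$mnnmmnmmoommommon  (last char: 'n')
  sorted[3] = mmommonmmnn$mnnmmnmmoo  (last char: 'o')
  sorted[4] = mmonmmnn$mnnmmnmmoommo  (last char: 'o')
  sorted[5] = mmoommommonmmnn$mnnmmn  (last char: 'n')
  sorted[6] = mnmmoommommonmmnn$mnnm  (last char: 'm')
  sorted[7] = mnn$mnnmmnmmoommommonm  (last char: 'm')
  sorted[8] = mnnmmnmmoommommonmmnn$  (last char: '$')
  sorted[9] = mommonmmnn$mnnmmnmmoom  (last char: 'm')
  sorted[10] = monmmnn$mnnmmnmmoommom  (last char: 'm')
  sorted[11] = moommommonmmnn$mnnmmnm  (last char: 'm')
  sorted[12] = n$mnnmmnmmoommommonmmn  (last char: 'n')
  sorted[13] = nmmnmmoommommonmmnn$mn  (last char: 'n')
  sorted[14] = nmmnn$mnnmmnmmoommommo  (last char: 'o')
  sorted[15] = nmmoommommonmmnn$mnnmm  (last char: 'm')
  sorted[16] = nn$mnnmmnmmoommommonmm  (last char: 'm')
  sorted[17] = nnmmnmmoommommonmmnn$m  (last char: 'm')
  sorted[18] = ommommonmmnn$mnnmmnmmo  (last char: 'o')
  sorted[19] = ommonmmnn$mnnmmnmmoomm  (last char: 'm')
  sorted[20] = onmmnn$mnnmmnmmoommomm  (last char: 'm')
  sorted[21] = oommommonmmnn$mnnmmnmm  (last char: 'm')
Last column: nnnoonmm$mmmnnommmommm
Original string S is at sorted index 8

Answer: nnnoonmm$mmmnnommmommm
8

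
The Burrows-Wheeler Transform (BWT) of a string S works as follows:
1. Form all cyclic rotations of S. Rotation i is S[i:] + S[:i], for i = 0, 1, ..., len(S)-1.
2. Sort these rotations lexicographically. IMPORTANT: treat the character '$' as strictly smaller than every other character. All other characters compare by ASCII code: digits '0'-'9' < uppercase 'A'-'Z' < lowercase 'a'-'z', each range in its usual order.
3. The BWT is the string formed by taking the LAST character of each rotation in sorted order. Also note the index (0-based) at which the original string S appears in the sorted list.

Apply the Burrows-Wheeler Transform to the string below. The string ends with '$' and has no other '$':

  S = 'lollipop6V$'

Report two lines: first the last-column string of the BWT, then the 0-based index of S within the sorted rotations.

All 11 rotations (rotation i = S[i:]+S[:i]):
  rot[0] = lollipop6V$
  rot[1] = ollipop6V$l
  rot[2] = llipop6V$lo
  rot[3] = lipop6V$lol
  rot[4] = ipop6V$loll
  rot[5] = pop6V$lolli
  rot[6] = op6V$lollip
  rot[7] = p6V$lollipo
  rot[8] = 6V$lollipop
  rot[9] = V$lollipop6
  rot[10] = $lollipop6V
Sorted (with $ < everything):
  sorted[0] = $lollipop6V  (last char: 'V')
  sorted[1] = 6V$lollipop  (last char: 'p')
  sorted[2] = V$lollipop6  (last char: '6')
  sorted[3] = ipop6V$loll  (last char: 'l')
  sorted[4] = lipop6V$lol  (last char: 'l')
  sorted[5] = llipop6V$lo  (last char: 'o')
  sorted[6] = lollipop6V$  (last char: '$')
  sorted[7] = ollipop6V$l  (last char: 'l')
  sorted[8] = op6V$lollip  (last char: 'p')
  sorted[9] = p6V$lollipo  (last char: 'o')
  sorted[10] = pop6V$lolli  (last char: 'i')
Last column: Vp6llo$lpoi
Original string S is at sorted index 6

Answer: Vp6llo$lpoi
6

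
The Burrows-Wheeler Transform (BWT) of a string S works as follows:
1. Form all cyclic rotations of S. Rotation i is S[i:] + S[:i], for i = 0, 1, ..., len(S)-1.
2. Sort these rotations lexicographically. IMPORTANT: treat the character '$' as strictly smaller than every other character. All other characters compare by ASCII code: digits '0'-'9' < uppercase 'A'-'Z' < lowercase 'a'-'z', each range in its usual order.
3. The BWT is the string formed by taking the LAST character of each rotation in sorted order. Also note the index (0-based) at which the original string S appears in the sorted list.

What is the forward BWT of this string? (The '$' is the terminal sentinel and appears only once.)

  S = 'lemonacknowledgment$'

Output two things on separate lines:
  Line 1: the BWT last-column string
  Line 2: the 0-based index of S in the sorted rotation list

All 20 rotations (rotation i = S[i:]+S[:i]):
  rot[0] = lemonacknowledgment$
  rot[1] = emonacknowledgment$l
  rot[2] = monacknowledgment$le
  rot[3] = onacknowledgment$lem
  rot[4] = nacknowledgment$lemo
  rot[5] = acknowledgment$lemon
  rot[6] = cknowledgment$lemona
  rot[7] = knowledgment$lemonac
  rot[8] = nowledgment$lemonack
  rot[9] = owledgment$lemonackn
  rot[10] = wledgment$lemonackno
  rot[11] = ledgment$lemonacknow
  rot[12] = edgment$lemonacknowl
  rot[13] = dgment$lemonacknowle
  rot[14] = gment$lemonacknowled
  rot[15] = ment$lemonacknowledg
  rot[16] = ent$lemonacknowledgm
  rot[17] = nt$lemonacknowledgme
  rot[18] = t$lemonacknowledgmen
  rot[19] = $lemonacknowledgment
Sorted (with $ < everything):
  sorted[0] = $lemonacknowledgment  (last char: 't')
  sorted[1] = acknowledgment$lemon  (last char: 'n')
  sorted[2] = cknowledgment$lemona  (last char: 'a')
  sorted[3] = dgment$lemonacknowle  (last char: 'e')
  sorted[4] = edgment$lemonacknowl  (last char: 'l')
  sorted[5] = emonacknowledgment$l  (last char: 'l')
  sorted[6] = ent$lemonacknowledgm  (last char: 'm')
  sorted[7] = gment$lemonacknowled  (last char: 'd')
  sorted[8] = knowledgment$lemonac  (last char: 'c')
  sorted[9] = ledgment$lemonacknow  (last char: 'w')
  sorted[10] = lemonacknowledgment$  (last char: '$')
  sorted[11] = ment$lemonacknowledg  (last char: 'g')
  sorted[12] = monacknowledgment$le  (last char: 'e')
  sorted[13] = nacknowledgment$lemo  (last char: 'o')
  sorted[14] = nowledgment$lemonack  (last char: 'k')
  sorted[15] = nt$lemonacknowledgme  (last char: 'e')
  sorted[16] = onacknowledgment$lem  (last char: 'm')
  sorted[17] = owledgment$lemonackn  (last char: 'n')
  sorted[18] = t$lemonacknowledgmen  (last char: 'n')
  sorted[19] = wledgment$lemonackno  (last char: 'o')
Last column: tnaellmdcw$geokemnno
Original string S is at sorted index 10

Answer: tnaellmdcw$geokemnno
10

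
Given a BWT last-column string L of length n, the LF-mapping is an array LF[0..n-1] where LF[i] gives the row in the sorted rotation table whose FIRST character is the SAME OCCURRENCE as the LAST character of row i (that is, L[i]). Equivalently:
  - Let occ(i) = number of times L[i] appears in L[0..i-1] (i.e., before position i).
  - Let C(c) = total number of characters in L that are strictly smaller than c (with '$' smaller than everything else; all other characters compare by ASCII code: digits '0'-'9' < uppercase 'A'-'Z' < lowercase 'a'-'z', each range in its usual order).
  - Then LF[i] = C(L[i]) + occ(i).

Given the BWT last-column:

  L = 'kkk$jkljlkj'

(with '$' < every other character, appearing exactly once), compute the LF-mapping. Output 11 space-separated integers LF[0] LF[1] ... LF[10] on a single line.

Answer: 4 5 6 0 1 7 9 2 10 8 3

Derivation:
Char counts: '$':1, 'j':3, 'k':5, 'l':2
C (first-col start): C('$')=0, C('j')=1, C('k')=4, C('l')=9
L[0]='k': occ=0, LF[0]=C('k')+0=4+0=4
L[1]='k': occ=1, LF[1]=C('k')+1=4+1=5
L[2]='k': occ=2, LF[2]=C('k')+2=4+2=6
L[3]='$': occ=0, LF[3]=C('$')+0=0+0=0
L[4]='j': occ=0, LF[4]=C('j')+0=1+0=1
L[5]='k': occ=3, LF[5]=C('k')+3=4+3=7
L[6]='l': occ=0, LF[6]=C('l')+0=9+0=9
L[7]='j': occ=1, LF[7]=C('j')+1=1+1=2
L[8]='l': occ=1, LF[8]=C('l')+1=9+1=10
L[9]='k': occ=4, LF[9]=C('k')+4=4+4=8
L[10]='j': occ=2, LF[10]=C('j')+2=1+2=3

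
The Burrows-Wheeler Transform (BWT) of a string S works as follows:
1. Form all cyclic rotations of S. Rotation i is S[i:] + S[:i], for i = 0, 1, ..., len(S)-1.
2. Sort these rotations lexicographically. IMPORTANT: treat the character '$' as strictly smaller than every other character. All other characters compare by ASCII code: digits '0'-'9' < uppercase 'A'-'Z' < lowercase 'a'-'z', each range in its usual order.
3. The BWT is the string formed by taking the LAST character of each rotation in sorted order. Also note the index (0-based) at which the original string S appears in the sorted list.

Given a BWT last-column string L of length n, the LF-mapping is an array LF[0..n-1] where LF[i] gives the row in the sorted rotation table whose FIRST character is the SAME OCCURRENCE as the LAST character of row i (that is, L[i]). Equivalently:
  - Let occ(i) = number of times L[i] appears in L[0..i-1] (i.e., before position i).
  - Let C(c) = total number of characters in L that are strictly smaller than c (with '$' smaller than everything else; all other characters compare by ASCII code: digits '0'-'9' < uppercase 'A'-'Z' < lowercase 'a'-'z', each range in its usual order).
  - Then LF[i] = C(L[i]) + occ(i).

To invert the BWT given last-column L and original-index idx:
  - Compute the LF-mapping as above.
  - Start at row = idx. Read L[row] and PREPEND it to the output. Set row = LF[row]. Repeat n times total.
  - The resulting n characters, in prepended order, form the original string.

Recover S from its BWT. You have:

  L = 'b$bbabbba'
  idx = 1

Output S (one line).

LF mapping: 3 0 4 5 1 6 7 8 2
Walk LF starting at row 1, prepending L[row]:
  step 1: row=1, L[1]='$', prepend. Next row=LF[1]=0
  step 2: row=0, L[0]='b', prepend. Next row=LF[0]=3
  step 3: row=3, L[3]='b', prepend. Next row=LF[3]=5
  step 4: row=5, L[5]='b', prepend. Next row=LF[5]=6
  step 5: row=6, L[6]='b', prepend. Next row=LF[6]=7
  step 6: row=7, L[7]='b', prepend. Next row=LF[7]=8
  step 7: row=8, L[8]='a', prepend. Next row=LF[8]=2
  step 8: row=2, L[2]='b', prepend. Next row=LF[2]=4
  step 9: row=4, L[4]='a', prepend. Next row=LF[4]=1
Reversed output: ababbbbb$

Answer: ababbbbb$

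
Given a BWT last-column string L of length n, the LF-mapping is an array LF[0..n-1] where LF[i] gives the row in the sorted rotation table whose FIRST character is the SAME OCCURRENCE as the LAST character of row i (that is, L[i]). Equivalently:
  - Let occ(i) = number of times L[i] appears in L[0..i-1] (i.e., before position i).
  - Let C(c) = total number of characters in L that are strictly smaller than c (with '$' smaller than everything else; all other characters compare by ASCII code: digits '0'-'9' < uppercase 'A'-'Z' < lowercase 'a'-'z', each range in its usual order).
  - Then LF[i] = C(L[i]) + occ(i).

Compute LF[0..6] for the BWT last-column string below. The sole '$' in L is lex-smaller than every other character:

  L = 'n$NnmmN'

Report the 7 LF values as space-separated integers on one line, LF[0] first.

Answer: 5 0 1 6 3 4 2

Derivation:
Char counts: '$':1, 'N':2, 'm':2, 'n':2
C (first-col start): C('$')=0, C('N')=1, C('m')=3, C('n')=5
L[0]='n': occ=0, LF[0]=C('n')+0=5+0=5
L[1]='$': occ=0, LF[1]=C('$')+0=0+0=0
L[2]='N': occ=0, LF[2]=C('N')+0=1+0=1
L[3]='n': occ=1, LF[3]=C('n')+1=5+1=6
L[4]='m': occ=0, LF[4]=C('m')+0=3+0=3
L[5]='m': occ=1, LF[5]=C('m')+1=3+1=4
L[6]='N': occ=1, LF[6]=C('N')+1=1+1=2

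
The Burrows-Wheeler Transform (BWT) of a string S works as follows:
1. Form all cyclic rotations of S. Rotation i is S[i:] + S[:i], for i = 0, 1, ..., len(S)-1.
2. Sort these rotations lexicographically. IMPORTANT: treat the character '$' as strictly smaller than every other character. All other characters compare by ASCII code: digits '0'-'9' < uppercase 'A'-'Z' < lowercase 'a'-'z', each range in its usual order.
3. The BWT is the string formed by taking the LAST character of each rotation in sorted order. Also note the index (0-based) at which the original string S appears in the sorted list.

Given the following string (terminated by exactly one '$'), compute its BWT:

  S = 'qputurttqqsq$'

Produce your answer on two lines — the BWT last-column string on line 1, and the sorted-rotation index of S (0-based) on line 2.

All 13 rotations (rotation i = S[i:]+S[:i]):
  rot[0] = qputurttqqsq$
  rot[1] = puturttqqsq$q
  rot[2] = uturttqqsq$qp
  rot[3] = turttqqsq$qpu
  rot[4] = urttqqsq$qput
  rot[5] = rttqqsq$qputu
  rot[6] = ttqqsq$qputur
  rot[7] = tqqsq$qputurt
  rot[8] = qqsq$qputurtt
  rot[9] = qsq$qputurttq
  rot[10] = sq$qputurttqq
  rot[11] = q$qputurttqqs
  rot[12] = $qputurttqqsq
Sorted (with $ < everything):
  sorted[0] = $qputurttqqsq  (last char: 'q')
  sorted[1] = puturttqqsq$q  (last char: 'q')
  sorted[2] = q$qputurttqqs  (last char: 's')
  sorted[3] = qputurttqqsq$  (last char: '$')
  sorted[4] = qqsq$qputurtt  (last char: 't')
  sorted[5] = qsq$qputurttq  (last char: 'q')
  sorted[6] = rttqqsq$qputu  (last char: 'u')
  sorted[7] = sq$qputurttqq  (last char: 'q')
  sorted[8] = tqqsq$qputurt  (last char: 't')
  sorted[9] = ttqqsq$qputur  (last char: 'r')
  sorted[10] = turttqqsq$qpu  (last char: 'u')
  sorted[11] = urttqqsq$qput  (last char: 't')
  sorted[12] = uturttqqsq$qp  (last char: 'p')
Last column: qqs$tquqtrutp
Original string S is at sorted index 3

Answer: qqs$tquqtrutp
3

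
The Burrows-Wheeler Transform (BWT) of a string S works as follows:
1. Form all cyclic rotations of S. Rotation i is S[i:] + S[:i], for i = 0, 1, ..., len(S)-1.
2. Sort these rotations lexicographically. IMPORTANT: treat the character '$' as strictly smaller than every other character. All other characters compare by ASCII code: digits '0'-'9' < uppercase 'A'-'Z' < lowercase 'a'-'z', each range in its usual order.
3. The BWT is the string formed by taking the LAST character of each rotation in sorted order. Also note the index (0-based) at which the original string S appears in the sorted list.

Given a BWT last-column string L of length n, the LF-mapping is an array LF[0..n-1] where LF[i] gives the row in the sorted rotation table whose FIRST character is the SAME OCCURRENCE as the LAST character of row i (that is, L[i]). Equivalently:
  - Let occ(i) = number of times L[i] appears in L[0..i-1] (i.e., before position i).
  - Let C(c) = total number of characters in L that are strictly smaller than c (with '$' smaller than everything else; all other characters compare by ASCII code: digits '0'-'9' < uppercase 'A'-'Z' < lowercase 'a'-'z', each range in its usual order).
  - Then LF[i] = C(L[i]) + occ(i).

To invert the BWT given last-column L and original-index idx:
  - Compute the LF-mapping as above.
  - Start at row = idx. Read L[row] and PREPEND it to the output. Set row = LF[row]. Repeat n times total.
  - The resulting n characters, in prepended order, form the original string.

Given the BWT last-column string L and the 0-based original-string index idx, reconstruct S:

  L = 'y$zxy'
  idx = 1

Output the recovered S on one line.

LF mapping: 2 0 4 1 3
Walk LF starting at row 1, prepending L[row]:
  step 1: row=1, L[1]='$', prepend. Next row=LF[1]=0
  step 2: row=0, L[0]='y', prepend. Next row=LF[0]=2
  step 3: row=2, L[2]='z', prepend. Next row=LF[2]=4
  step 4: row=4, L[4]='y', prepend. Next row=LF[4]=3
  step 5: row=3, L[3]='x', prepend. Next row=LF[3]=1
Reversed output: xyzy$

Answer: xyzy$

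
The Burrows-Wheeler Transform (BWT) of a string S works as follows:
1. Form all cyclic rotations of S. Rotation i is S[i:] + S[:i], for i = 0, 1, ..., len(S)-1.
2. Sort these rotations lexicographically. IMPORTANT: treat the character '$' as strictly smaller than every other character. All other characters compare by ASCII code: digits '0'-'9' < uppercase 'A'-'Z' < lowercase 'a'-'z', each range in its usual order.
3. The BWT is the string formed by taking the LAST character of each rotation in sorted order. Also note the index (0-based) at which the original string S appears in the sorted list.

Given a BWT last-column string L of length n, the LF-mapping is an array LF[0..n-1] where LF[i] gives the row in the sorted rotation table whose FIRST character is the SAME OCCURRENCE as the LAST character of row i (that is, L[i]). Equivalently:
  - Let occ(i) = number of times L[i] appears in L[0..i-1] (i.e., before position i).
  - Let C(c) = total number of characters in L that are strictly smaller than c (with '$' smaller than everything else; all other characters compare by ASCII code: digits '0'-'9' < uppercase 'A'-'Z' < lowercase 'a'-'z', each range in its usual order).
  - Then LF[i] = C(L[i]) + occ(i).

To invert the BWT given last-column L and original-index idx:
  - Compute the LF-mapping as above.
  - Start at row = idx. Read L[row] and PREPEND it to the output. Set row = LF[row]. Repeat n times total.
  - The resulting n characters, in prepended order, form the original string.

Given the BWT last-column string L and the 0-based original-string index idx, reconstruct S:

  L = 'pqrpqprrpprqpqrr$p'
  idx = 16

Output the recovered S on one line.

LF mapping: 1 8 12 2 9 3 13 14 4 5 15 10 6 11 16 17 0 7
Walk LF starting at row 16, prepending L[row]:
  step 1: row=16, L[16]='$', prepend. Next row=LF[16]=0
  step 2: row=0, L[0]='p', prepend. Next row=LF[0]=1
  step 3: row=1, L[1]='q', prepend. Next row=LF[1]=8
  step 4: row=8, L[8]='p', prepend. Next row=LF[8]=4
  step 5: row=4, L[4]='q', prepend. Next row=LF[4]=9
  step 6: row=9, L[9]='p', prepend. Next row=LF[9]=5
  step 7: row=5, L[5]='p', prepend. Next row=LF[5]=3
  step 8: row=3, L[3]='p', prepend. Next row=LF[3]=2
  step 9: row=2, L[2]='r', prepend. Next row=LF[2]=12
  step 10: row=12, L[12]='p', prepend. Next row=LF[12]=6
  step 11: row=6, L[6]='r', prepend. Next row=LF[6]=13
  step 12: row=13, L[13]='q', prepend. Next row=LF[13]=11
  step 13: row=11, L[11]='q', prepend. Next row=LF[11]=10
  step 14: row=10, L[10]='r', prepend. Next row=LF[10]=15
  step 15: row=15, L[15]='r', prepend. Next row=LF[15]=17
  step 16: row=17, L[17]='p', prepend. Next row=LF[17]=7
  step 17: row=7, L[7]='r', prepend. Next row=LF[7]=14
  step 18: row=14, L[14]='r', prepend. Next row=LF[14]=16
Reversed output: rrprrqqrprpppqpqp$

Answer: rrprrqqrprpppqpqp$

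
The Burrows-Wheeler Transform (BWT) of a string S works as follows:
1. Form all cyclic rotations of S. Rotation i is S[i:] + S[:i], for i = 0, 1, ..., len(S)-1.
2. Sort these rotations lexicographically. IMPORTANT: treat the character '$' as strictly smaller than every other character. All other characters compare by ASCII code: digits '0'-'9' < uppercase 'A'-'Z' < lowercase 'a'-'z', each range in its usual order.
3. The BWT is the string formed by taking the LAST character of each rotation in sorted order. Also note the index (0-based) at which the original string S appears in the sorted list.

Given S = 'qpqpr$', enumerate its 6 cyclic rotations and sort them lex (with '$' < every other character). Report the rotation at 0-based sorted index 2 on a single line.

All 6 rotations (rotation i = S[i:]+S[:i]):
  rot[0] = qpqpr$
  rot[1] = pqpr$q
  rot[2] = qpr$qp
  rot[3] = pr$qpq
  rot[4] = r$qpqp
  rot[5] = $qpqpr
Sorted (with $ < everything):
  sorted[0] = $qpqpr
  sorted[1] = pqpr$q
  sorted[2] = pr$qpq
  sorted[3] = qpqpr$
  sorted[4] = qpr$qp
  sorted[5] = r$qpqp
sorted[2] = pr$qpq

Answer: pr$qpq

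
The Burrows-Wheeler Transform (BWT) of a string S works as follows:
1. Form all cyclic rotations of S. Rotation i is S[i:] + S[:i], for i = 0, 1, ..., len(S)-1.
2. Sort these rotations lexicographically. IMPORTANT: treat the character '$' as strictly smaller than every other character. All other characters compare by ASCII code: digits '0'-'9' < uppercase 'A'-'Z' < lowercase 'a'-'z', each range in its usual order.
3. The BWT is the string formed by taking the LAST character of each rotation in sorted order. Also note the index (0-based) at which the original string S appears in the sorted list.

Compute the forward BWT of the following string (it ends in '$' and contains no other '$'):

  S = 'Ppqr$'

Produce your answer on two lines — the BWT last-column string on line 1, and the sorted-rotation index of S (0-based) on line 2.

All 5 rotations (rotation i = S[i:]+S[:i]):
  rot[0] = Ppqr$
  rot[1] = pqr$P
  rot[2] = qr$Pp
  rot[3] = r$Ppq
  rot[4] = $Ppqr
Sorted (with $ < everything):
  sorted[0] = $Ppqr  (last char: 'r')
  sorted[1] = Ppqr$  (last char: '$')
  sorted[2] = pqr$P  (last char: 'P')
  sorted[3] = qr$Pp  (last char: 'p')
  sorted[4] = r$Ppq  (last char: 'q')
Last column: r$Ppq
Original string S is at sorted index 1

Answer: r$Ppq
1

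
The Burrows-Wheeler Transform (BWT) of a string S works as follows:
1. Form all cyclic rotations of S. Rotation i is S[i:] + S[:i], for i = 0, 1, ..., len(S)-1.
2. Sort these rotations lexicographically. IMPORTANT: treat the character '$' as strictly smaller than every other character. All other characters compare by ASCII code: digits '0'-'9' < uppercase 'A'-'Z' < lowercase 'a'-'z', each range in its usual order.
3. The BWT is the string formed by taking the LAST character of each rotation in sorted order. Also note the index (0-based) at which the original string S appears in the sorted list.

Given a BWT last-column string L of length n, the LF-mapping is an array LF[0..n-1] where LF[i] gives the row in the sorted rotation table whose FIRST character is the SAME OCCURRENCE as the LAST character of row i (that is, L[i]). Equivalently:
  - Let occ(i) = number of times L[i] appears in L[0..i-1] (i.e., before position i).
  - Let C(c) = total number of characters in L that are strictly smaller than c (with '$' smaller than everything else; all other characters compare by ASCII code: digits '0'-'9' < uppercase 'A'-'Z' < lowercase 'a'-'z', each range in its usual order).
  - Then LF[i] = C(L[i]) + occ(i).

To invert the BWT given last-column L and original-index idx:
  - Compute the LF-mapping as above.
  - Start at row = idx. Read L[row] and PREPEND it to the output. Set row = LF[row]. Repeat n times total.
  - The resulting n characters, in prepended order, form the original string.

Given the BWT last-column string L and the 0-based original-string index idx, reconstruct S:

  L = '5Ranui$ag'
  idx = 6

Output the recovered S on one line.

Answer: iguanaR5$

Derivation:
LF mapping: 1 2 3 7 8 6 0 4 5
Walk LF starting at row 6, prepending L[row]:
  step 1: row=6, L[6]='$', prepend. Next row=LF[6]=0
  step 2: row=0, L[0]='5', prepend. Next row=LF[0]=1
  step 3: row=1, L[1]='R', prepend. Next row=LF[1]=2
  step 4: row=2, L[2]='a', prepend. Next row=LF[2]=3
  step 5: row=3, L[3]='n', prepend. Next row=LF[3]=7
  step 6: row=7, L[7]='a', prepend. Next row=LF[7]=4
  step 7: row=4, L[4]='u', prepend. Next row=LF[4]=8
  step 8: row=8, L[8]='g', prepend. Next row=LF[8]=5
  step 9: row=5, L[5]='i', prepend. Next row=LF[5]=6
Reversed output: iguanaR5$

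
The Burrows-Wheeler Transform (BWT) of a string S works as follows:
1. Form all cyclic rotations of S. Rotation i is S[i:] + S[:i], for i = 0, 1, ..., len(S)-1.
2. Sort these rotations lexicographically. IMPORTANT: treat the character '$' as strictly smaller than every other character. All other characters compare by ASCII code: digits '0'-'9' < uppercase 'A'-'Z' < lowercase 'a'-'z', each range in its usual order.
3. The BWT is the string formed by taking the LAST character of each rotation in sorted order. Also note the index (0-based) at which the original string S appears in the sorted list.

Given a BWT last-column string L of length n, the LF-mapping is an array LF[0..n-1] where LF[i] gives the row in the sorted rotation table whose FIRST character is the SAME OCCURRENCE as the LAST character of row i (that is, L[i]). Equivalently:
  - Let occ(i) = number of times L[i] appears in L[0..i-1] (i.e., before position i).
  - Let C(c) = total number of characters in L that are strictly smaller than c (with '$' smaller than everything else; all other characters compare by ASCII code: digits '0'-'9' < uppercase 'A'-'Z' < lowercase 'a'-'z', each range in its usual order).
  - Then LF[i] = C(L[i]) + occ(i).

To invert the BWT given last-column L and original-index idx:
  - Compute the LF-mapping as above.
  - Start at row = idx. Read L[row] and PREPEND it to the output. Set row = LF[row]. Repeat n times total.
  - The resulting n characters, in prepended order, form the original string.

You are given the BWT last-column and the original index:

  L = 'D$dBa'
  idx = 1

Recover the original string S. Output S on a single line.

LF mapping: 2 0 4 1 3
Walk LF starting at row 1, prepending L[row]:
  step 1: row=1, L[1]='$', prepend. Next row=LF[1]=0
  step 2: row=0, L[0]='D', prepend. Next row=LF[0]=2
  step 3: row=2, L[2]='d', prepend. Next row=LF[2]=4
  step 4: row=4, L[4]='a', prepend. Next row=LF[4]=3
  step 5: row=3, L[3]='B', prepend. Next row=LF[3]=1
Reversed output: BadD$

Answer: BadD$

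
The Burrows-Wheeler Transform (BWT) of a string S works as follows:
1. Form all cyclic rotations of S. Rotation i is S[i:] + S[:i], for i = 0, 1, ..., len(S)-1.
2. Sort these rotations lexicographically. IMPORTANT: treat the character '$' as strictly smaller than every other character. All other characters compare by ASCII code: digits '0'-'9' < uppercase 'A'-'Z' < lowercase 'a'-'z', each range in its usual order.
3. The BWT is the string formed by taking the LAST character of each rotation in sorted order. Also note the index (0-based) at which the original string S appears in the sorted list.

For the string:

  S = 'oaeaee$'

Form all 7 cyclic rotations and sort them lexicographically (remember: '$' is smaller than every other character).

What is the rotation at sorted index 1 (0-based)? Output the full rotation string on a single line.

Answer: aeaee$o

Derivation:
All 7 rotations (rotation i = S[i:]+S[:i]):
  rot[0] = oaeaee$
  rot[1] = aeaee$o
  rot[2] = eaee$oa
  rot[3] = aee$oae
  rot[4] = ee$oaea
  rot[5] = e$oaeae
  rot[6] = $oaeaee
Sorted (with $ < everything):
  sorted[0] = $oaeaee
  sorted[1] = aeaee$o
  sorted[2] = aee$oae
  sorted[3] = e$oaeae
  sorted[4] = eaee$oa
  sorted[5] = ee$oaea
  sorted[6] = oaeaee$
sorted[1] = aeaee$o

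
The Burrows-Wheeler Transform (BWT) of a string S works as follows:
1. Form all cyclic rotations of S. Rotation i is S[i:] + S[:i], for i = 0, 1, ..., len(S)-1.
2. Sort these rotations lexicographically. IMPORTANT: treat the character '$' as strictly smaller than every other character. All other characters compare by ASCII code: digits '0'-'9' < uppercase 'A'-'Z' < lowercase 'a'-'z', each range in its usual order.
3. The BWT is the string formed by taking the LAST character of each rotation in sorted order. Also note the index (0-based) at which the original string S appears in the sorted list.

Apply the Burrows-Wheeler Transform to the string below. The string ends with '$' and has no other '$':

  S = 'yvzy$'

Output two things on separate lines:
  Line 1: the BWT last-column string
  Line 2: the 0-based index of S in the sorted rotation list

Answer: yyz$v
3

Derivation:
All 5 rotations (rotation i = S[i:]+S[:i]):
  rot[0] = yvzy$
  rot[1] = vzy$y
  rot[2] = zy$yv
  rot[3] = y$yvz
  rot[4] = $yvzy
Sorted (with $ < everything):
  sorted[0] = $yvzy  (last char: 'y')
  sorted[1] = vzy$y  (last char: 'y')
  sorted[2] = y$yvz  (last char: 'z')
  sorted[3] = yvzy$  (last char: '$')
  sorted[4] = zy$yv  (last char: 'v')
Last column: yyz$v
Original string S is at sorted index 3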